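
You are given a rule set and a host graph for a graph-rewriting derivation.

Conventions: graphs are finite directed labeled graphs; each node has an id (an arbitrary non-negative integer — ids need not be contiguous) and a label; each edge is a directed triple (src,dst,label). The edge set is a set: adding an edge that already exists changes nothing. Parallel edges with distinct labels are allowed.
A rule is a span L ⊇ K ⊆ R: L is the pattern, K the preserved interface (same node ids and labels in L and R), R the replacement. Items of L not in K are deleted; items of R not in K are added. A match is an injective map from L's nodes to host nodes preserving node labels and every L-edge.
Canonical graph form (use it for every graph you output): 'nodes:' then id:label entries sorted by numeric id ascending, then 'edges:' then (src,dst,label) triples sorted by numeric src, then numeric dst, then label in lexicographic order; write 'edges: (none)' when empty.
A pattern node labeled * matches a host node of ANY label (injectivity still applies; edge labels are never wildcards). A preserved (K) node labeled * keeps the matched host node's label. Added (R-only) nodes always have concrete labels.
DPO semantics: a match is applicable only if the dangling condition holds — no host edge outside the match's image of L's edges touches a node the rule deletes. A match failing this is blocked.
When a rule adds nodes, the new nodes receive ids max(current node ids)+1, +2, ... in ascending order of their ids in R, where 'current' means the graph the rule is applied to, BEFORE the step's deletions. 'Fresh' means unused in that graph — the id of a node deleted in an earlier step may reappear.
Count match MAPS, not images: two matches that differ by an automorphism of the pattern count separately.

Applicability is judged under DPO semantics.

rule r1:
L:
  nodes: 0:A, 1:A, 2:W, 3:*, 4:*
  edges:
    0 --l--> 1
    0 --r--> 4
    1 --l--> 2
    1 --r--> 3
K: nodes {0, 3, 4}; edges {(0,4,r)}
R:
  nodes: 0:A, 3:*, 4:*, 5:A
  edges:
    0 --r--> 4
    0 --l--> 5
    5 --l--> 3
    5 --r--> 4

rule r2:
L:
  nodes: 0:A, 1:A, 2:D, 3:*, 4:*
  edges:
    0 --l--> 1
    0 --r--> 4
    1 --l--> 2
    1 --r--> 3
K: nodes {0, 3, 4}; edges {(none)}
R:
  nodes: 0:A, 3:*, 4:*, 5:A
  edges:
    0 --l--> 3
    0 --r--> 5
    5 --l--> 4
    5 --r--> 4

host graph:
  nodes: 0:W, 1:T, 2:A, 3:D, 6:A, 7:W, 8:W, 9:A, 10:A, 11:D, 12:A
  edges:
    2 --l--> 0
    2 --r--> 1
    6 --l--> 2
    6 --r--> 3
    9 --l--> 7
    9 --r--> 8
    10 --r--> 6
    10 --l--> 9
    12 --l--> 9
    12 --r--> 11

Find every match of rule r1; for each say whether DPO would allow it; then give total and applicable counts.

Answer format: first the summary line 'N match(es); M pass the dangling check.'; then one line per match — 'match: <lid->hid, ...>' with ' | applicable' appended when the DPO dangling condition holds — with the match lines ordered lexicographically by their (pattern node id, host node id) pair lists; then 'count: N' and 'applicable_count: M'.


3 match(es); 1 pass the dangling check.
match: 0->6, 1->2, 2->0, 3->1, 4->3 | applicable
match: 0->10, 1->9, 2->7, 3->8, 4->6
match: 0->12, 1->9, 2->7, 3->8, 4->11
count: 3
applicable_count: 1


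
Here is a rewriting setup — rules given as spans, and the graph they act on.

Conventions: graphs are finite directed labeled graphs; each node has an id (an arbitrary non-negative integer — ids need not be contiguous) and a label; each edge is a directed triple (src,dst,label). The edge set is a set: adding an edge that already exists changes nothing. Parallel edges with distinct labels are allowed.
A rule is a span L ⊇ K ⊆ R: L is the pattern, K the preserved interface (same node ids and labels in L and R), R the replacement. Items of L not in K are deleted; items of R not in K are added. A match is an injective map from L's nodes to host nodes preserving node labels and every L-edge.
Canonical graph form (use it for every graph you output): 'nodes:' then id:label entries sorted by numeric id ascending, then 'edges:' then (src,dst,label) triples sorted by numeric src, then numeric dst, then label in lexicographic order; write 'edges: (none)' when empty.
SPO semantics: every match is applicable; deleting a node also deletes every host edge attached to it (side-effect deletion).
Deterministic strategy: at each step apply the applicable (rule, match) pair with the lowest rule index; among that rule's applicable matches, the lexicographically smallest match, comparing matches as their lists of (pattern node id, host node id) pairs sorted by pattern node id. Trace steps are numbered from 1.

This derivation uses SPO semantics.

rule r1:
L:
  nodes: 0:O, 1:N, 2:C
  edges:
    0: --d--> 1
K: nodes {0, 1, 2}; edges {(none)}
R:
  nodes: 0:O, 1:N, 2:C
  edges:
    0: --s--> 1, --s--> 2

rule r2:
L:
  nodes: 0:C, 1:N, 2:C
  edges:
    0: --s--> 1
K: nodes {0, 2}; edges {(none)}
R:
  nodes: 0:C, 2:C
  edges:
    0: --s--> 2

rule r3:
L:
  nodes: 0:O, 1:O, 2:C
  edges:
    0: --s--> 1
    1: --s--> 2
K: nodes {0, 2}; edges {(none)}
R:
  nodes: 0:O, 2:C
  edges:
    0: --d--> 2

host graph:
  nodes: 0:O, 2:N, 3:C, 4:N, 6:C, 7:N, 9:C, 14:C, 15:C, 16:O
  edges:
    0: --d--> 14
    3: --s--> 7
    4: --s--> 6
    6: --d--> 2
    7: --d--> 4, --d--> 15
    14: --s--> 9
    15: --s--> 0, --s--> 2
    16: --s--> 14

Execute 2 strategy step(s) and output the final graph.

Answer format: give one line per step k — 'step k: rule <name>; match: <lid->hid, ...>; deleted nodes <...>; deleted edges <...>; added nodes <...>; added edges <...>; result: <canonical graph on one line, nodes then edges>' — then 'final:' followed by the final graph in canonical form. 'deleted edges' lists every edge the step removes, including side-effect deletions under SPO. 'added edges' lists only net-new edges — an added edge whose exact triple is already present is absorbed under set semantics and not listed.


step 1: rule r2; match: 0->3, 1->7, 2->6; deleted nodes 7; deleted edges (3,7,s); (7,4,d); (7,15,d); added nodes (none); added edges (3,6,s); result: nodes: 0:O, 2:N, 3:C, 4:N, 6:C, 9:C, 14:C, 15:C, 16:O edges: (0,14,d); (3,6,s); (4,6,s); (6,2,d); (14,9,s); (15,0,s); (15,2,s); (16,14,s)
step 2: rule r2; match: 0->15, 1->2, 2->3; deleted nodes 2; deleted edges (6,2,d); (15,2,s); added nodes (none); added edges (15,3,s); result: nodes: 0:O, 3:C, 4:N, 6:C, 9:C, 14:C, 15:C, 16:O edges: (0,14,d); (3,6,s); (4,6,s); (14,9,s); (15,0,s); (15,3,s); (16,14,s)
final:
nodes: 0:O, 3:C, 4:N, 6:C, 9:C, 14:C, 15:C, 16:O
edges: (0,14,d); (3,6,s); (4,6,s); (14,9,s); (15,0,s); (15,3,s); (16,14,s)


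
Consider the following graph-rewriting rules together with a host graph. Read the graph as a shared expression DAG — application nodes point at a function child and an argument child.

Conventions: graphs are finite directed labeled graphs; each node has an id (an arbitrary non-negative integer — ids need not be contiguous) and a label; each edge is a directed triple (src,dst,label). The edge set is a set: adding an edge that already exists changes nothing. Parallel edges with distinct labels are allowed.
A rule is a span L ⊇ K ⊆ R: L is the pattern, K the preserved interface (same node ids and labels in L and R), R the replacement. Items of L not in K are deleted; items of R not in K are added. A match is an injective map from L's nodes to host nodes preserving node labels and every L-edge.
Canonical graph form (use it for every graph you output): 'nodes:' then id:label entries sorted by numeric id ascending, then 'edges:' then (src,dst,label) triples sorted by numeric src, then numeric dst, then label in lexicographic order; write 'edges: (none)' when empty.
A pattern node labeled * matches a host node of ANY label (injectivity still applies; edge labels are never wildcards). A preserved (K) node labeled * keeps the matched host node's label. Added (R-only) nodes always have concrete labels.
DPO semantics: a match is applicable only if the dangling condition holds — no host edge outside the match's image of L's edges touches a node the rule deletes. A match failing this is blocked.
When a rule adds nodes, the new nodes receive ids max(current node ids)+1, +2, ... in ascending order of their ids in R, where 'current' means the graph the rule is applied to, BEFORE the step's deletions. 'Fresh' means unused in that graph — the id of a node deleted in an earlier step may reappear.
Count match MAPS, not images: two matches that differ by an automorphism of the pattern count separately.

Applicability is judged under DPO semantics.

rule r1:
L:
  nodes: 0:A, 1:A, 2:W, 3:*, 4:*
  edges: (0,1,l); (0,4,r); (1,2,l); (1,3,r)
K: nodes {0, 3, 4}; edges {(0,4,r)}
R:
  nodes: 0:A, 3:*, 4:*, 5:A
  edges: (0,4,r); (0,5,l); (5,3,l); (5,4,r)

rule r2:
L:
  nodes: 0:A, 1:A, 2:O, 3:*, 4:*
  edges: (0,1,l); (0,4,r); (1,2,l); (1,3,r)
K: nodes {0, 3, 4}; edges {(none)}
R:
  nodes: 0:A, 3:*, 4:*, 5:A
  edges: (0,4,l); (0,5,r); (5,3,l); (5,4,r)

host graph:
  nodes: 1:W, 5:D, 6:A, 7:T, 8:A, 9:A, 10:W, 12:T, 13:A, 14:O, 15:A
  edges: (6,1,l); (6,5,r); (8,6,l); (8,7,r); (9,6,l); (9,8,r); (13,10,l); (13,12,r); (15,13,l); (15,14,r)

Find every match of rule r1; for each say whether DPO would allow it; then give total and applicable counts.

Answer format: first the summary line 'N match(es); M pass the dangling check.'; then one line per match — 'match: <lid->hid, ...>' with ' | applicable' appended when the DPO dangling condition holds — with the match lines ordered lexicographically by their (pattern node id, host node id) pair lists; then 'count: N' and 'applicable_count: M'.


3 match(es); 1 pass the dangling check.
match: 0->8, 1->6, 2->1, 3->5, 4->7
match: 0->9, 1->6, 2->1, 3->5, 4->8
match: 0->15, 1->13, 2->10, 3->12, 4->14 | applicable
count: 3
applicable_count: 1


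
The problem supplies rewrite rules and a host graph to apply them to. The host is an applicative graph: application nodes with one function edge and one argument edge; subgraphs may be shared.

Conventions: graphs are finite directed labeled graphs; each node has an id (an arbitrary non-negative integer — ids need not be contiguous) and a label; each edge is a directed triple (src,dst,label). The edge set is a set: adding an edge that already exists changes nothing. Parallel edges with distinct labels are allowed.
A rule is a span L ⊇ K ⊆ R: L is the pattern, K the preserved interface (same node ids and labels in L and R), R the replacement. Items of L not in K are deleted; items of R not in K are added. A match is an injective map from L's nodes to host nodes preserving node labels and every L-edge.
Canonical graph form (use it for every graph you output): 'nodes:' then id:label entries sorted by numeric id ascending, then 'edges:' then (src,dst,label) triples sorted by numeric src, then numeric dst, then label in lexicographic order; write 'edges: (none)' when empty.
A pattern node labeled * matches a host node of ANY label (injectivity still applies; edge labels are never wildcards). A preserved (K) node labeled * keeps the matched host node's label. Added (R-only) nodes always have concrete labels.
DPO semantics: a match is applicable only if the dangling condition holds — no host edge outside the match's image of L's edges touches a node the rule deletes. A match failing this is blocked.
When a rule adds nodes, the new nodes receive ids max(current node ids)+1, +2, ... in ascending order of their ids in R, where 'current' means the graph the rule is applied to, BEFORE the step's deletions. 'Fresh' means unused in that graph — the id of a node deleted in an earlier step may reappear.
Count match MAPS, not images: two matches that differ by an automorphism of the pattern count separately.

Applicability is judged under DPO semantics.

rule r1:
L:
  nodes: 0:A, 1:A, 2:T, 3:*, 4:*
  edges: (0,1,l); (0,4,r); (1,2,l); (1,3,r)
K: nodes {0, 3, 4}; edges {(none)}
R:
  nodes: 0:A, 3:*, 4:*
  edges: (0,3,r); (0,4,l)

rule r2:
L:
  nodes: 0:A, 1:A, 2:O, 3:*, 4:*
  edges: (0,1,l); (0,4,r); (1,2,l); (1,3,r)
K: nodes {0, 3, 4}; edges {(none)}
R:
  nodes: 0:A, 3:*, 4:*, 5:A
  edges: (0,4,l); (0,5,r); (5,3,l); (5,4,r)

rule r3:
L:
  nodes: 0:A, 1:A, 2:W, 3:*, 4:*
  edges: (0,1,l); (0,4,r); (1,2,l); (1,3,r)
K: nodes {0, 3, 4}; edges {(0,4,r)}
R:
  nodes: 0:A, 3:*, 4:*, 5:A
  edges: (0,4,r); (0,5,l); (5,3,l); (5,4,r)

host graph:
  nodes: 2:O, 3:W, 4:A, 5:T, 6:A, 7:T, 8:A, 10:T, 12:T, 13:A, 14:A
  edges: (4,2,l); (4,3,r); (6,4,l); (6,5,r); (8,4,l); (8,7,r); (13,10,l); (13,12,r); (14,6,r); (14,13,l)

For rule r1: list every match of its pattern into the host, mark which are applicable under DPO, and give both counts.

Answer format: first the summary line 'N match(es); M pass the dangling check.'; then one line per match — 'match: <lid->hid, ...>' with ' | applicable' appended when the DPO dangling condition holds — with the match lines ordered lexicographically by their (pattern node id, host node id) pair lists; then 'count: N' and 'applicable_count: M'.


1 match(es); 1 pass the dangling check.
match: 0->14, 1->13, 2->10, 3->12, 4->6 | applicable
count: 1
applicable_count: 1


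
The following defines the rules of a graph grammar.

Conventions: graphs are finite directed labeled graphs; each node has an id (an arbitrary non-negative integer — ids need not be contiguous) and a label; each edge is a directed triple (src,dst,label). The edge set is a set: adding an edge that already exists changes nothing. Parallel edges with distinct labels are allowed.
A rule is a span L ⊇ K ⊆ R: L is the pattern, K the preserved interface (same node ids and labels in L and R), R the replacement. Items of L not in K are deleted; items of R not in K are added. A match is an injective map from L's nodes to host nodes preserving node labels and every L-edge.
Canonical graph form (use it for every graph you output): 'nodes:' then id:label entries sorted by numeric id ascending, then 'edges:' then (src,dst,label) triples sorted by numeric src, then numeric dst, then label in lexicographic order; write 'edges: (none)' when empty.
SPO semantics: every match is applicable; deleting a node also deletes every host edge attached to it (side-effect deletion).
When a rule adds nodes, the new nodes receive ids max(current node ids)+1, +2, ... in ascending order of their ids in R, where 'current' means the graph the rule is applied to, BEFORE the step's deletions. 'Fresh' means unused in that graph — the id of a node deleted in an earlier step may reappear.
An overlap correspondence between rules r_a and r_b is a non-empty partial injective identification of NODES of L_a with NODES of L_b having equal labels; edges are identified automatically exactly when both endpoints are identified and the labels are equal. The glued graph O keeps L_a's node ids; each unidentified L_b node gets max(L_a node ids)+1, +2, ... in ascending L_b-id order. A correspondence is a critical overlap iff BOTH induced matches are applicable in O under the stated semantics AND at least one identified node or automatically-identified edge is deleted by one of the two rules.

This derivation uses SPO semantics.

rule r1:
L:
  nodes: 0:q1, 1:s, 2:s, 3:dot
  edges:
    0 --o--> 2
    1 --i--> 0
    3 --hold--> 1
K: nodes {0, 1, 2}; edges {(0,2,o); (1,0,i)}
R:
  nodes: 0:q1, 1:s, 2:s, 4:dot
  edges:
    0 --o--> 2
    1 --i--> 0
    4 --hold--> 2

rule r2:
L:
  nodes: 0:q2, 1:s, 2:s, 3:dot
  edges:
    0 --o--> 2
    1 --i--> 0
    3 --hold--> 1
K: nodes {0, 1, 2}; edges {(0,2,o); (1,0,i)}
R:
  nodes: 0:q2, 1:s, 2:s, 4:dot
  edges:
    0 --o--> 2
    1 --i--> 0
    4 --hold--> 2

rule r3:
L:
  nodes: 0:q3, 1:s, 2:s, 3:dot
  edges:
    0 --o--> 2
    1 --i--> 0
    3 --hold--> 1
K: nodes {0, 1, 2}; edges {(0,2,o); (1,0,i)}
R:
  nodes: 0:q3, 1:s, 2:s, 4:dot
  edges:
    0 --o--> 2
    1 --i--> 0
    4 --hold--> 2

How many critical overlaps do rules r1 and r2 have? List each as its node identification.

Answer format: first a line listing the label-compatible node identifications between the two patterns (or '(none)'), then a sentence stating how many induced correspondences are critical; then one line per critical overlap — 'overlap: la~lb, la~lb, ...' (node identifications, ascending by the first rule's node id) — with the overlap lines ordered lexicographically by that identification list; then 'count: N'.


label-compatible node identifications between L(r1) and L(r2): 1~1, 1~2, 2~1, 2~2, 3~3
7 of the induced correspondences are critical overlaps of r1 and r2.
overlap: 1~1, 2~2, 3~3
overlap: 1~1, 3~3
overlap: 1~2, 2~1, 3~3
overlap: 1~2, 3~3
overlap: 2~1, 3~3
overlap: 2~2, 3~3
overlap: 3~3
count: 7


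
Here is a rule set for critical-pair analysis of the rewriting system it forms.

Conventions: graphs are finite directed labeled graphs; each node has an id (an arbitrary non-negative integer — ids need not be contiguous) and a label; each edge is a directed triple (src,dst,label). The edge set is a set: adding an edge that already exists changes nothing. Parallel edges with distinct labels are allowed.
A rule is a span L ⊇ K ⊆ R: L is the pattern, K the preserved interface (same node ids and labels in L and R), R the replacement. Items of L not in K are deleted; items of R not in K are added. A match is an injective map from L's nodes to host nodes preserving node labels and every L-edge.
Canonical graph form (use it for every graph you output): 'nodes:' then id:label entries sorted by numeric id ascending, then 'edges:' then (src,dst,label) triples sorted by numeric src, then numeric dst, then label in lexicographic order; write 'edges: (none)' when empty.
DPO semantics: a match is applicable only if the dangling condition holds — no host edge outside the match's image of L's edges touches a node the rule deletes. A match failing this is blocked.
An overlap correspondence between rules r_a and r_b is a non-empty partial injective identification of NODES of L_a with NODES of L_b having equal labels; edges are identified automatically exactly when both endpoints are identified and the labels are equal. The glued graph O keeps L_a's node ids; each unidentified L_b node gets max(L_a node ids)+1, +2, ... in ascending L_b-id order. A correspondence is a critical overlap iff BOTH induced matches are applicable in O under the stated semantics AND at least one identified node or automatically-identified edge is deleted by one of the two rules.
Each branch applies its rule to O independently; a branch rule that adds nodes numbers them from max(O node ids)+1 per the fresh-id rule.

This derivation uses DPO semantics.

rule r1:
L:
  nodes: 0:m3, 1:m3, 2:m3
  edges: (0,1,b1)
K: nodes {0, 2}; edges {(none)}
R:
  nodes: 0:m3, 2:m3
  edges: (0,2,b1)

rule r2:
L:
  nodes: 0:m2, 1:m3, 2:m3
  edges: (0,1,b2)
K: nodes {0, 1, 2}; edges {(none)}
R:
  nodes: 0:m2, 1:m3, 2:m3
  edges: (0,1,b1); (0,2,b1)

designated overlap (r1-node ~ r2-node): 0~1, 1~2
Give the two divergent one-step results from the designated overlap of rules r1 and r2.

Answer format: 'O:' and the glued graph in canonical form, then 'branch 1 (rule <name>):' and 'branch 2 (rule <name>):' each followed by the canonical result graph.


O:
nodes: 0:m3, 1:m3, 2:m3, 3:m2
edges: (0,1,b1); (3,0,b2)
branch 1 (rule r1):
nodes: 0:m3, 2:m3, 3:m2
edges: (0,2,b1); (3,0,b2)
branch 2 (rule r2):
nodes: 0:m3, 1:m3, 2:m3, 3:m2
edges: (0,1,b1); (3,0,b1); (3,1,b1)


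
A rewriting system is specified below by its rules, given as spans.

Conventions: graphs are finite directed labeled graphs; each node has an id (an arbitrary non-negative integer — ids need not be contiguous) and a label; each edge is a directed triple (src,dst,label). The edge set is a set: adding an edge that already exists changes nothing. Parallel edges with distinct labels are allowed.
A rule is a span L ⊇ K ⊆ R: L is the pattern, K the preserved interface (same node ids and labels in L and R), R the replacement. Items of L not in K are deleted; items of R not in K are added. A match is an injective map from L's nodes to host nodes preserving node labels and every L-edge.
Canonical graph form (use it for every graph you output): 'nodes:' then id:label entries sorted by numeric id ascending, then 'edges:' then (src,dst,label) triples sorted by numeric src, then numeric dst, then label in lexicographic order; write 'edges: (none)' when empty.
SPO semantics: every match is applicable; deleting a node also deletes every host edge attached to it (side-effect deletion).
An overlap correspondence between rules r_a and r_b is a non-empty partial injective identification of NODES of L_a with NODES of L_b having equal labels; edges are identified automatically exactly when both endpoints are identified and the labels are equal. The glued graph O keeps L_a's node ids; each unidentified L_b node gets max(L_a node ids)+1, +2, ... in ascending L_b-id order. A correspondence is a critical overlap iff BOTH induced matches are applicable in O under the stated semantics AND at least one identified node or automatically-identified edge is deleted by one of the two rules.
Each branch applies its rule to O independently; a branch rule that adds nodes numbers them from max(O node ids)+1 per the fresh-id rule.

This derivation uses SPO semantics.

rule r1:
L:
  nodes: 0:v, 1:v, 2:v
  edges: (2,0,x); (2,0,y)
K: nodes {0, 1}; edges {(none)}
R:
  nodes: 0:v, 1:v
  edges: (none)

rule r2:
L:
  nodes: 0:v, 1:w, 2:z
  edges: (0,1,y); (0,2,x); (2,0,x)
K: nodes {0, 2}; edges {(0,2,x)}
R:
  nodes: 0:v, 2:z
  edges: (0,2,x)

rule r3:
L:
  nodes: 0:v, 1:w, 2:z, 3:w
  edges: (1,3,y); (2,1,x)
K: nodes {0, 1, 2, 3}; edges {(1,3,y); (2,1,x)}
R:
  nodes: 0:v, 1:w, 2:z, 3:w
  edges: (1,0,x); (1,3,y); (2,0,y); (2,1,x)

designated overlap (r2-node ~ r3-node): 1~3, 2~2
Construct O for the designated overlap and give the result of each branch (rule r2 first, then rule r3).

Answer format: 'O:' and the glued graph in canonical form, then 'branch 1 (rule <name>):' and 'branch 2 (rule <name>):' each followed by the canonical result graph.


O:
nodes: 0:v, 1:w, 2:z, 3:v, 4:w
edges: (0,1,y); (0,2,x); (2,0,x); (2,4,x); (4,1,y)
branch 1 (rule r2):
nodes: 0:v, 2:z, 3:v, 4:w
edges: (0,2,x); (2,4,x)
branch 2 (rule r3):
nodes: 0:v, 1:w, 2:z, 3:v, 4:w
edges: (0,1,y); (0,2,x); (2,0,x); (2,3,y); (2,4,x); (4,1,y); (4,3,x)


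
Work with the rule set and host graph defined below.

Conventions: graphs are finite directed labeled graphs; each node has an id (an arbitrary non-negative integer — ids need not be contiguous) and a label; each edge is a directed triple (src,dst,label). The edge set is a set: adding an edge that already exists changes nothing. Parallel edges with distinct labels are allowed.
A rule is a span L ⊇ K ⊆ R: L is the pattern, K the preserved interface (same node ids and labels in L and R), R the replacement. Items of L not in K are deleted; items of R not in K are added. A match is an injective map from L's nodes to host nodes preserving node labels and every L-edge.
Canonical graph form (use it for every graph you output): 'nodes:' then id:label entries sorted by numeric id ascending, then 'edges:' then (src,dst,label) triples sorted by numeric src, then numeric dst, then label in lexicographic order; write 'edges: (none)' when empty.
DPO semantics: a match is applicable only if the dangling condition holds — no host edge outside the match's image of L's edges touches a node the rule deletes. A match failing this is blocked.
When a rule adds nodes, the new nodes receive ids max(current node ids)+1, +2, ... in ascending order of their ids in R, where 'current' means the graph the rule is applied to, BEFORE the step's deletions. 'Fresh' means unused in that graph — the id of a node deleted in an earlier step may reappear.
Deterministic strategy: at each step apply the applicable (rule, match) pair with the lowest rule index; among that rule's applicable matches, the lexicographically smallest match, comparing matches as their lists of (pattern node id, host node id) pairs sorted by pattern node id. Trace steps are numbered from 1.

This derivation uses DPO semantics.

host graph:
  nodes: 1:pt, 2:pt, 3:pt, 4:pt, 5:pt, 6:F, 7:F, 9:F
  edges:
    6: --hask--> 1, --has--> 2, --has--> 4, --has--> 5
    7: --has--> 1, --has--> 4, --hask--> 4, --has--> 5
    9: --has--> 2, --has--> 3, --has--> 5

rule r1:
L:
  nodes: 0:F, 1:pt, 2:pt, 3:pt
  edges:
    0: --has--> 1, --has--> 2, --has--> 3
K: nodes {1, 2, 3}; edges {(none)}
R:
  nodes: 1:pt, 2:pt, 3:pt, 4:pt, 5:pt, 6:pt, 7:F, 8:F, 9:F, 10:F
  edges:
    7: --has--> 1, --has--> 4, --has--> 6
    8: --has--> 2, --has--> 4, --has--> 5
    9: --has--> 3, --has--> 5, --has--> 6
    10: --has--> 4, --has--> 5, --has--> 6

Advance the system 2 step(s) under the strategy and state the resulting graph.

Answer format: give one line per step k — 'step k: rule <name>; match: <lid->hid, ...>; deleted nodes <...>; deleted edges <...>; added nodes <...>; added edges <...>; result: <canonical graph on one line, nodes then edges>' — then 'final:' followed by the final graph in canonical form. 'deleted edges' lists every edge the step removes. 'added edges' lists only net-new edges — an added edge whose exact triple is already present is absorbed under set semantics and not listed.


step 1: rule r1; match: 0->9, 1->2, 2->3, 3->5; deleted nodes 9; deleted edges (9,2,has); (9,3,has); (9,5,has); added nodes 10, 11, 12, 13, 14, 15, 16; added edges (13,2,has); (13,10,has); (13,12,has); (14,3,has); (14,10,has); (14,11,has); (15,5,has); (15,11,has); (15,12,has); (16,10,has); (16,11,has); (16,12,has); result: nodes: 1:pt, 2:pt, 3:pt, 4:pt, 5:pt, 6:F, 7:F, 10:pt, 11:pt, 12:pt, 13:F, 14:F, 15:F, 16:F edges: (6,1,hask); (6,2,has); (6,4,has); (6,5,has); (7,1,has); (7,4,has); (7,4,hask); (7,5,has); (13,2,has); (13,10,has); (13,12,has); (14,3,has); (14,10,has); (14,11,has); (15,5,has); (15,11,has); (15,12,has); (16,10,has); (16,11,has); (16,12,has)
step 2: rule r1; match: 0->13, 1->2, 2->10, 3->12; deleted nodes 13; deleted edges (13,2,has); (13,10,has); (13,12,has); added nodes 17, 18, 19, 20, 21, 22, 23; added edges (20,2,has); (20,17,has); (20,19,has); (21,10,has); (21,17,has); (21,18,has); (22,12,has); (22,18,has); (22,19,has); (23,17,has); (23,18,has); (23,19,has); result: nodes: 1:pt, 2:pt, 3:pt, 4:pt, 5:pt, 6:F, 7:F, 10:pt, 11:pt, 12:pt, 14:F, 15:F, 16:F, 17:pt, 18:pt, 19:pt, 20:F, 21:F, 22:F, 23:F edges: (6,1,hask); (6,2,has); (6,4,has); (6,5,has); (7,1,has); (7,4,has); (7,4,hask); (7,5,has); (14,3,has); (14,10,has); (14,11,has); (15,5,has); (15,11,has); (15,12,has); (16,10,has); (16,11,has); (16,12,has); (20,2,has); (20,17,has); (20,19,has); (21,10,has); (21,17,has); (21,18,has); (22,12,has); (22,18,has); (22,19,has); (23,17,has); (23,18,has); (23,19,has)
final:
nodes: 1:pt, 2:pt, 3:pt, 4:pt, 5:pt, 6:F, 7:F, 10:pt, 11:pt, 12:pt, 14:F, 15:F, 16:F, 17:pt, 18:pt, 19:pt, 20:F, 21:F, 22:F, 23:F
edges: (6,1,hask); (6,2,has); (6,4,has); (6,5,has); (7,1,has); (7,4,has); (7,4,hask); (7,5,has); (14,3,has); (14,10,has); (14,11,has); (15,5,has); (15,11,has); (15,12,has); (16,10,has); (16,11,has); (16,12,has); (20,2,has); (20,17,has); (20,19,has); (21,10,has); (21,17,has); (21,18,has); (22,12,has); (22,18,has); (22,19,has); (23,17,has); (23,18,has); (23,19,has)


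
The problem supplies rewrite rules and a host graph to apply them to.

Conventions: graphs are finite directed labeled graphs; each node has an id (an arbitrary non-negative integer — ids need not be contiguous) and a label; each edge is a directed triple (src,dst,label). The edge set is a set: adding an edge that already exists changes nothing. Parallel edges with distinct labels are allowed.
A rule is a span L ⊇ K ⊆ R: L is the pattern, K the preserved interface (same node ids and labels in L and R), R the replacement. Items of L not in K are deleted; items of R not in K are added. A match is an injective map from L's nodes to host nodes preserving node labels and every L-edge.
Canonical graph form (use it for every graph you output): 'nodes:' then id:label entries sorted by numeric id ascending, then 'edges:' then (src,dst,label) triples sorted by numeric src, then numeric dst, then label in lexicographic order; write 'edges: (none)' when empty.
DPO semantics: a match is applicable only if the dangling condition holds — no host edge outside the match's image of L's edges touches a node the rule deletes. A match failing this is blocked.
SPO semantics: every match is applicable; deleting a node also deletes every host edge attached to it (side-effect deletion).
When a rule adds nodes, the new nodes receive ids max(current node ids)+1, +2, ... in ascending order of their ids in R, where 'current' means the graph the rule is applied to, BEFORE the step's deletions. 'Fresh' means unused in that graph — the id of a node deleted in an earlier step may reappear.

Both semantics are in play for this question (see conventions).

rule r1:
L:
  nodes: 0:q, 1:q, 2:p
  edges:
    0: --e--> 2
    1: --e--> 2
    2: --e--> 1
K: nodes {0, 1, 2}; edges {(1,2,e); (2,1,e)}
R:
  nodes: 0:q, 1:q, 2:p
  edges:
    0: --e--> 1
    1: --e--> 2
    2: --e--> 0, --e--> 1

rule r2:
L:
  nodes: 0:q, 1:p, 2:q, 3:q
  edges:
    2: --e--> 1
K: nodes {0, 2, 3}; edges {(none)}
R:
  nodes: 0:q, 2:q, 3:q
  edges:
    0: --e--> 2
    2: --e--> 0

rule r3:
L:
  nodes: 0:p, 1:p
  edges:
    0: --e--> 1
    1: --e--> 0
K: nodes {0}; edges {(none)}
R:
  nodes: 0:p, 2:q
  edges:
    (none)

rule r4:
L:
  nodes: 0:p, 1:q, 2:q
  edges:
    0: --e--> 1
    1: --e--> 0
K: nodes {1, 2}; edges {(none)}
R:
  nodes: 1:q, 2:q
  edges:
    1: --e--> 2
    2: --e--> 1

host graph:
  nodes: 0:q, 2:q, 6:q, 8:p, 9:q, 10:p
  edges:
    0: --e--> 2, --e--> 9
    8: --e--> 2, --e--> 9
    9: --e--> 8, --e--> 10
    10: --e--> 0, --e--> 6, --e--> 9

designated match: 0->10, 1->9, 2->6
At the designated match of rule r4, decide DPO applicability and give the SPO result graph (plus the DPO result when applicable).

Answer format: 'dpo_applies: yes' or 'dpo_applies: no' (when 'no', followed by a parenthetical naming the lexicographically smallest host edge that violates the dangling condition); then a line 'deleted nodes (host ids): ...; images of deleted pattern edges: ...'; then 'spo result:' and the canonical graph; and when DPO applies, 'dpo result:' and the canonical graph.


dpo_applies: no
(the rule deletes node 10, which keeps host edge (10,0,e) outside the match image — the dangling condition fails, DPO blocks; SPO proceeds and side-deletes such edges)
deleted nodes (host ids): 10; images of deleted pattern edges: (9,10,e); (10,9,e)
spo result:
nodes: 0:q, 2:q, 6:q, 8:p, 9:q
edges: (0,2,e); (0,9,e); (6,9,e); (8,2,e); (8,9,e); (9,6,e); (9,8,e)


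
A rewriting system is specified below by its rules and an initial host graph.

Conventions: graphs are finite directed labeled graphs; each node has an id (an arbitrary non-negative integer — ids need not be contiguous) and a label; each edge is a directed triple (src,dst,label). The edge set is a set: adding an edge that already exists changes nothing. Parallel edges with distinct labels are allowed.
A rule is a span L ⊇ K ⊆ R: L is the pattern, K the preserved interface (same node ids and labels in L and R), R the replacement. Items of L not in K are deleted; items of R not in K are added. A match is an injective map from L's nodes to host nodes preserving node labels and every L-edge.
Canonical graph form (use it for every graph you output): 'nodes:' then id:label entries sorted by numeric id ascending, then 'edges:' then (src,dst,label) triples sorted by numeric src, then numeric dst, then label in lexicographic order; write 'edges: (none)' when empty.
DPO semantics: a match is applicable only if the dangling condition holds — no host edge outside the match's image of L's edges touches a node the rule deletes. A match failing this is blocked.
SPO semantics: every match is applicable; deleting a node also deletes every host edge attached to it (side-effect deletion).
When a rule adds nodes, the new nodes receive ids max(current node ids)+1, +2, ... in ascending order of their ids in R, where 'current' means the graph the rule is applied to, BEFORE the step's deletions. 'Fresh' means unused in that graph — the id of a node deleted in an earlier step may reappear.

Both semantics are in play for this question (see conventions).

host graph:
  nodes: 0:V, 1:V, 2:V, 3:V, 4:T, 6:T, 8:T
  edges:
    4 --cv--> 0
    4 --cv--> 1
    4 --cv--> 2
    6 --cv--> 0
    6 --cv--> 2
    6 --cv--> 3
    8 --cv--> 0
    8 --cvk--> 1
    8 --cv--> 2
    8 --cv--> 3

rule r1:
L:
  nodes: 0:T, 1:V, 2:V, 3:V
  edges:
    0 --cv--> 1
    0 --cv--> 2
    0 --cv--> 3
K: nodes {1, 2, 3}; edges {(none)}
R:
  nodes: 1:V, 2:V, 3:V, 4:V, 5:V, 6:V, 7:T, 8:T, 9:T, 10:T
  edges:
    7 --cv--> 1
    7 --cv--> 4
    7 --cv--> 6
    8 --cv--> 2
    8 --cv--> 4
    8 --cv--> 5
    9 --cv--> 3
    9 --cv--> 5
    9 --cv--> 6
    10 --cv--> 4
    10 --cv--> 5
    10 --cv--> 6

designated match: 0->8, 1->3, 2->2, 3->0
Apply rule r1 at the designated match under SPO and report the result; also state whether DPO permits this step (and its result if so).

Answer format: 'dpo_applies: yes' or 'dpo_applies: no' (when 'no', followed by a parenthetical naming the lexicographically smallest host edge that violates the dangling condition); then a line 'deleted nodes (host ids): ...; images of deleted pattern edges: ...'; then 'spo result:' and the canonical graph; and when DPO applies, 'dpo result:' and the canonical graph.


dpo_applies: no
(the rule deletes node 8, which keeps host edge (8,1,cvk) outside the match image — the dangling condition fails, DPO blocks; SPO proceeds and side-deletes such edges)
deleted nodes (host ids): 8; images of deleted pattern edges: (8,0,cv); (8,2,cv); (8,3,cv)
spo result:
nodes: 0:V, 1:V, 2:V, 3:V, 4:T, 6:T, 9:V, 10:V, 11:V, 12:T, 13:T, 14:T, 15:T
edges: (4,0,cv); (4,1,cv); (4,2,cv); (6,0,cv); (6,2,cv); (6,3,cv); (12,3,cv); (12,9,cv); (12,11,cv); (13,2,cv); (13,9,cv); (13,10,cv); (14,0,cv); (14,10,cv); (14,11,cv); (15,9,cv); (15,10,cv); (15,11,cv)


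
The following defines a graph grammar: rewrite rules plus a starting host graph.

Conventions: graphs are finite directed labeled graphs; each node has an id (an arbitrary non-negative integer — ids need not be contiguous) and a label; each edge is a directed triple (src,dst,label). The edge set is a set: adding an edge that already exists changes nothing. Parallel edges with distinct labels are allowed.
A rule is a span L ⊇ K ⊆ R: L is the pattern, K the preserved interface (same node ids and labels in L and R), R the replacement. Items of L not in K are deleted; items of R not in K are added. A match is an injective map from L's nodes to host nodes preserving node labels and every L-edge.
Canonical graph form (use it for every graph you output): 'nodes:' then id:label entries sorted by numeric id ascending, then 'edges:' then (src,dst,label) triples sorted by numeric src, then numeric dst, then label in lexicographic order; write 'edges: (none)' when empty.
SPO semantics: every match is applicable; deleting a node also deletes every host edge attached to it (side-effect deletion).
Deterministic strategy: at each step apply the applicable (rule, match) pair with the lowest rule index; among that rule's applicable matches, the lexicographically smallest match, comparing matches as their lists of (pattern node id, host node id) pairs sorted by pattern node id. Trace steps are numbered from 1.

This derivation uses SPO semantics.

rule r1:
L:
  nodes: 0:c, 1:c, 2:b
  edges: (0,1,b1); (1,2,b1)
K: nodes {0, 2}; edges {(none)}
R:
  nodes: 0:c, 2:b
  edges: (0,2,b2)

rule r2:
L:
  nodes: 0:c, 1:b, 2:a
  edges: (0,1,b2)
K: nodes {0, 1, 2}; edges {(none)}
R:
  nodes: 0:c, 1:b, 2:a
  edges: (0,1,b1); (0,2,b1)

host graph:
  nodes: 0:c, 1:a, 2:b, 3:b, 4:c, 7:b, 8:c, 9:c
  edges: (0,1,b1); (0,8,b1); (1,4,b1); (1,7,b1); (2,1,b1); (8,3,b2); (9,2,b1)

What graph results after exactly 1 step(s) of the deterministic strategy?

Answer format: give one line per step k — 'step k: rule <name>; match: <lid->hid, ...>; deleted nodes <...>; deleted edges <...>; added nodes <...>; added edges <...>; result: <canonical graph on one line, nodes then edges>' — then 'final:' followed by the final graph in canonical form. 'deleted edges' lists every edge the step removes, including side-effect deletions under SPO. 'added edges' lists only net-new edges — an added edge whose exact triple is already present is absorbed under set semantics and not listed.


step 1: rule r2; match: 0->8, 1->3, 2->1; deleted nodes (none); deleted edges (8,3,b2); added nodes (none); added edges (8,1,b1); (8,3,b1); result: nodes: 0:c, 1:a, 2:b, 3:b, 4:c, 7:b, 8:c, 9:c edges: (0,1,b1); (0,8,b1); (1,4,b1); (1,7,b1); (2,1,b1); (8,1,b1); (8,3,b1); (9,2,b1)
final:
nodes: 0:c, 1:a, 2:b, 3:b, 4:c, 7:b, 8:c, 9:c
edges: (0,1,b1); (0,8,b1); (1,4,b1); (1,7,b1); (2,1,b1); (8,1,b1); (8,3,b1); (9,2,b1)


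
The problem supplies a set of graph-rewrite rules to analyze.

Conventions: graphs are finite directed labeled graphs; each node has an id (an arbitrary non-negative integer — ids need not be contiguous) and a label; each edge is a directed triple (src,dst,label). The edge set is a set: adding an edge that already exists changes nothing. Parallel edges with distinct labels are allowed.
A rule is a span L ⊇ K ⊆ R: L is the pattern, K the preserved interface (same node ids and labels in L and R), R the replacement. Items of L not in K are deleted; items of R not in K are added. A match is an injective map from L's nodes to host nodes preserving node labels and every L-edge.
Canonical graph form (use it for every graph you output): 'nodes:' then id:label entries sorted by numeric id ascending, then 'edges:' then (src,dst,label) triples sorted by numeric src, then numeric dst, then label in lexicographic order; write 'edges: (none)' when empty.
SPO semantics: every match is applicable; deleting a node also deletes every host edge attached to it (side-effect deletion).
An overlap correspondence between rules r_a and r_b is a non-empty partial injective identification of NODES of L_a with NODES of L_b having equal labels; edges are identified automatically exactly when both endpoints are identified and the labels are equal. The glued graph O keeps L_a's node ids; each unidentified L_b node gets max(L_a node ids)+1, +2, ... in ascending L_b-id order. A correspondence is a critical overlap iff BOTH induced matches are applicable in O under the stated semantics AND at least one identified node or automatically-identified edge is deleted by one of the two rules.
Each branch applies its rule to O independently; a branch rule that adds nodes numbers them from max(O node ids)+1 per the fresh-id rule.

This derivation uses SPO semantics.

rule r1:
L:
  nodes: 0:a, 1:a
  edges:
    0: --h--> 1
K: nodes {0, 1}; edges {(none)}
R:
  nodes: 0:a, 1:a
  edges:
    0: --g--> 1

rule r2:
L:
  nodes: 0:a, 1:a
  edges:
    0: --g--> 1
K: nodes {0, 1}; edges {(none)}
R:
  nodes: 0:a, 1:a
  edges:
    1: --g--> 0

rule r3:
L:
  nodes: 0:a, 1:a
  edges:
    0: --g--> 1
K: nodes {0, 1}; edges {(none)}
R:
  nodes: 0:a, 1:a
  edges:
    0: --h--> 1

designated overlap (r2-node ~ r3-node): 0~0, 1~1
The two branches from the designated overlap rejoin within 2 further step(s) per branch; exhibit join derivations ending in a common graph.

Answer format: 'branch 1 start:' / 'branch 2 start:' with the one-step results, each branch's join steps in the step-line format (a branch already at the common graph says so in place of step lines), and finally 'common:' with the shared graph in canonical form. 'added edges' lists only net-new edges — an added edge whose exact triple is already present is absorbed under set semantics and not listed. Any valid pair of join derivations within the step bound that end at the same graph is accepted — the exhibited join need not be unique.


branch 1 start:
nodes: 0:a, 1:a
edges: (1,0,g)
branch 2 start:
nodes: 0:a, 1:a
edges: (0,1,h)
branch 1 step 1: rule r2; match: 0->1, 1->0; deleted nodes (none); deleted edges (1,0,g); added nodes (none); added edges (0,1,g); result: nodes: 0:a, 1:a edges: (0,1,g)
branch 2 step 1: rule r1; match: 0->0, 1->1; deleted nodes (none); deleted edges (0,1,h); added nodes (none); added edges (0,1,g); result: nodes: 0:a, 1:a edges: (0,1,g)
common:
nodes: 0:a, 1:a
edges: (0,1,g)


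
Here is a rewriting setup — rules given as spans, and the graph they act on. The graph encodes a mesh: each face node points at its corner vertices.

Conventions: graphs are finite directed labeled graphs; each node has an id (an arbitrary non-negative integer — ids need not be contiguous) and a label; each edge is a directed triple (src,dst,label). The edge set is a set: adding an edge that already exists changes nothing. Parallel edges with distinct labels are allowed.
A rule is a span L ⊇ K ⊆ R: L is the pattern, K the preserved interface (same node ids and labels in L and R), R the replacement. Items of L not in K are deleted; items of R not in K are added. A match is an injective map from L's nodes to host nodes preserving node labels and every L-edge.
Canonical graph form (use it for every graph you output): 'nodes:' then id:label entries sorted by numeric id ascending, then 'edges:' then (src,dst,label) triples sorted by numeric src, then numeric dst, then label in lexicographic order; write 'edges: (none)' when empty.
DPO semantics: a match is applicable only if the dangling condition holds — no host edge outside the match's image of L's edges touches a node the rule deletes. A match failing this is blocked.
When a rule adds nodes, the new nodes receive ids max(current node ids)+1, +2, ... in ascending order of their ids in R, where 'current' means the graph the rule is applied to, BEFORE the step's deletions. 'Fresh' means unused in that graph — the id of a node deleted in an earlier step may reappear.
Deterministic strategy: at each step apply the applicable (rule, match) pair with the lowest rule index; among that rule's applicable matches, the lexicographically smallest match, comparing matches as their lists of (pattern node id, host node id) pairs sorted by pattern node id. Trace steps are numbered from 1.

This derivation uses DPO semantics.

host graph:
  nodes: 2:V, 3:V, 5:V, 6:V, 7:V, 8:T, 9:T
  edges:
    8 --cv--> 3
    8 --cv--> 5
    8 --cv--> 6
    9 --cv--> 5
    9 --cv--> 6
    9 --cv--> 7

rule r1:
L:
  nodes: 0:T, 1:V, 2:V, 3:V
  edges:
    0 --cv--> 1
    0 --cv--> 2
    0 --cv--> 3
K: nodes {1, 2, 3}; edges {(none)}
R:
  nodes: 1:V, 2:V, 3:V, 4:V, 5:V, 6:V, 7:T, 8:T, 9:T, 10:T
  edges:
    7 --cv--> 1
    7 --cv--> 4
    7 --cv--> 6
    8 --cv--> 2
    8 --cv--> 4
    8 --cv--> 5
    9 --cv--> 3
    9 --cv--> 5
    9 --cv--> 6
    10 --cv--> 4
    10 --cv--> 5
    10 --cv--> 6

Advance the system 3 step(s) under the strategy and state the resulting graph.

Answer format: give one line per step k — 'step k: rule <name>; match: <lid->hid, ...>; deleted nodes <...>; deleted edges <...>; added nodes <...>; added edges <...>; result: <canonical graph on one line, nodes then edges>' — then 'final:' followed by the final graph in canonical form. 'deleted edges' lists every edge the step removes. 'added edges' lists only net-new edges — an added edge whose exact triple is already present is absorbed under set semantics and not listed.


step 1: rule r1; match: 0->8, 1->3, 2->5, 3->6; deleted nodes 8; deleted edges (8,3,cv); (8,5,cv); (8,6,cv); added nodes 10, 11, 12, 13, 14, 15, 16; added edges (13,3,cv); (13,10,cv); (13,12,cv); (14,5,cv); (14,10,cv); (14,11,cv); (15,6,cv); (15,11,cv); (15,12,cv); (16,10,cv); (16,11,cv); (16,12,cv); result: nodes: 2:V, 3:V, 5:V, 6:V, 7:V, 9:T, 10:V, 11:V, 12:V, 13:T, 14:T, 15:T, 16:T edges: (9,5,cv); (9,6,cv); (9,7,cv); (13,3,cv); (13,10,cv); (13,12,cv); (14,5,cv); (14,10,cv); (14,11,cv); (15,6,cv); (15,11,cv); (15,12,cv); (16,10,cv); (16,11,cv); (16,12,cv)
step 2: rule r1; match: 0->9, 1->5, 2->6, 3->7; deleted nodes 9; deleted edges (9,5,cv); (9,6,cv); (9,7,cv); added nodes 17, 18, 19, 20, 21, 22, 23; added edges (20,5,cv); (20,17,cv); (20,19,cv); (21,6,cv); (21,17,cv); (21,18,cv); (22,7,cv); (22,18,cv); (22,19,cv); (23,17,cv); (23,18,cv); (23,19,cv); result: nodes: 2:V, 3:V, 5:V, 6:V, 7:V, 10:V, 11:V, 12:V, 13:T, 14:T, 15:T, 16:T, 17:V, 18:V, 19:V, 20:T, 21:T, 22:T, 23:T edges: (13,3,cv); (13,10,cv); (13,12,cv); (14,5,cv); (14,10,cv); (14,11,cv); (15,6,cv); (15,11,cv); (15,12,cv); (16,10,cv); (16,11,cv); (16,12,cv); (20,5,cv); (20,17,cv); (20,19,cv); (21,6,cv); (21,17,cv); (21,18,cv); (22,7,cv); (22,18,cv); (22,19,cv); (23,17,cv); (23,18,cv); (23,19,cv)
step 3: rule r1; match: 0->13, 1->3, 2->10, 3->12; deleted nodes 13; deleted edges (13,3,cv); (13,10,cv); (13,12,cv); added nodes 24, 25, 26, 27, 28, 29, 30; added edges (27,3,cv); (27,24,cv); (27,26,cv); (28,10,cv); (28,24,cv); (28,25,cv); (29,12,cv); (29,25,cv); (29,26,cv); (30,24,cv); (30,25,cv); (30,26,cv); result: nodes: 2:V, 3:V, 5:V, 6:V, 7:V, 10:V, 11:V, 12:V, 14:T, 15:T, 16:T, 17:V, 18:V, 19:V, 20:T, 21:T, 22:T, 23:T, 24:V, 25:V, 26:V, 27:T, 28:T, 29:T, 30:T edges: (14,5,cv); (14,10,cv); (14,11,cv); (15,6,cv); (15,11,cv); (15,12,cv); (16,10,cv); (16,11,cv); (16,12,cv); (20,5,cv); (20,17,cv); (20,19,cv); (21,6,cv); (21,17,cv); (21,18,cv); (22,7,cv); (22,18,cv); (22,19,cv); (23,17,cv); (23,18,cv); (23,19,cv); (27,3,cv); (27,24,cv); (27,26,cv); (28,10,cv); (28,24,cv); (28,25,cv); (29,12,cv); (29,25,cv); (29,26,cv); (30,24,cv); (30,25,cv); (30,26,cv)
final:
nodes: 2:V, 3:V, 5:V, 6:V, 7:V, 10:V, 11:V, 12:V, 14:T, 15:T, 16:T, 17:V, 18:V, 19:V, 20:T, 21:T, 22:T, 23:T, 24:V, 25:V, 26:V, 27:T, 28:T, 29:T, 30:T
edges: (14,5,cv); (14,10,cv); (14,11,cv); (15,6,cv); (15,11,cv); (15,12,cv); (16,10,cv); (16,11,cv); (16,12,cv); (20,5,cv); (20,17,cv); (20,19,cv); (21,6,cv); (21,17,cv); (21,18,cv); (22,7,cv); (22,18,cv); (22,19,cv); (23,17,cv); (23,18,cv); (23,19,cv); (27,3,cv); (27,24,cv); (27,26,cv); (28,10,cv); (28,24,cv); (28,25,cv); (29,12,cv); (29,25,cv); (29,26,cv); (30,24,cv); (30,25,cv); (30,26,cv)
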